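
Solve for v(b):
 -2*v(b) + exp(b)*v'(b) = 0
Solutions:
 v(b) = C1*exp(-2*exp(-b))


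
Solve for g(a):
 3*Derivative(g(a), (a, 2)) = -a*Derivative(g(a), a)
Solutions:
 g(a) = C1 + C2*erf(sqrt(6)*a/6)


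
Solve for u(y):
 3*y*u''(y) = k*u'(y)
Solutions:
 u(y) = C1 + y^(re(k)/3 + 1)*(C2*sin(log(y)*Abs(im(k))/3) + C3*cos(log(y)*im(k)/3))


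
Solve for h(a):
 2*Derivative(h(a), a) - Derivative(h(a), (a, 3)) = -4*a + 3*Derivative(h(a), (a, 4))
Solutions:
 h(a) = C1 + C2*exp(-a*((9*sqrt(723) + 242)^(-1/3) + 2 + (9*sqrt(723) + 242)^(1/3))/18)*sin(sqrt(3)*a*(-(9*sqrt(723) + 242)^(1/3) + (9*sqrt(723) + 242)^(-1/3))/18) + C3*exp(-a*((9*sqrt(723) + 242)^(-1/3) + 2 + (9*sqrt(723) + 242)^(1/3))/18)*cos(sqrt(3)*a*(-(9*sqrt(723) + 242)^(1/3) + (9*sqrt(723) + 242)^(-1/3))/18) + C4*exp(a*(-1 + (9*sqrt(723) + 242)^(-1/3) + (9*sqrt(723) + 242)^(1/3))/9) - a^2


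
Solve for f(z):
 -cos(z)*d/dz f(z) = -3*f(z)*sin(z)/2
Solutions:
 f(z) = C1/cos(z)^(3/2)


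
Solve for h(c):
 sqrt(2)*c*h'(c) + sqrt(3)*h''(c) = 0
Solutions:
 h(c) = C1 + C2*erf(6^(3/4)*c/6)


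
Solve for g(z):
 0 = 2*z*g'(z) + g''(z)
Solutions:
 g(z) = C1 + C2*erf(z)


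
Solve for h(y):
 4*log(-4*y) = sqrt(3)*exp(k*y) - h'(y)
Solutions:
 h(y) = C1 - 4*y*log(-y) + 4*y*(1 - 2*log(2)) + Piecewise((sqrt(3)*exp(k*y)/k, Ne(k, 0)), (sqrt(3)*y, True))


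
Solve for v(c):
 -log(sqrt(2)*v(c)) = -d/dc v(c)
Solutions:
 -2*Integral(1/(2*log(_y) + log(2)), (_y, v(c))) = C1 - c


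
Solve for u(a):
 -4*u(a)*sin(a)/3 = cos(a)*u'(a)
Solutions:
 u(a) = C1*cos(a)^(4/3)


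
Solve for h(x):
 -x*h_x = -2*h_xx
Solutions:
 h(x) = C1 + C2*erfi(x/2)


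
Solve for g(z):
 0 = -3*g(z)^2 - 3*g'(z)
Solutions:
 g(z) = 1/(C1 + z)


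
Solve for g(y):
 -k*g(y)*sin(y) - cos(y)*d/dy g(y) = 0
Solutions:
 g(y) = C1*exp(k*log(cos(y)))


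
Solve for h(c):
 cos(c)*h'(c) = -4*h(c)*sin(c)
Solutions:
 h(c) = C1*cos(c)^4


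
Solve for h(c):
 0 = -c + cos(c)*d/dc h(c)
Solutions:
 h(c) = C1 + Integral(c/cos(c), c)


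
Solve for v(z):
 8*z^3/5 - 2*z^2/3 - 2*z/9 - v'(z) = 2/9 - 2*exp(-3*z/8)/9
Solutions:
 v(z) = C1 + 2*z^4/5 - 2*z^3/9 - z^2/9 - 2*z/9 - 16*exp(-3*z/8)/27


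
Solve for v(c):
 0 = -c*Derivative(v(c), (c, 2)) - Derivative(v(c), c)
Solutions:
 v(c) = C1 + C2*log(c)


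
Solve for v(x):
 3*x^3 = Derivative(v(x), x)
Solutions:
 v(x) = C1 + 3*x^4/4


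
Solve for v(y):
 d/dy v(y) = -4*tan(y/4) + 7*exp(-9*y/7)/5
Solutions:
 v(y) = C1 - 8*log(tan(y/4)^2 + 1) - 49*exp(-9*y/7)/45


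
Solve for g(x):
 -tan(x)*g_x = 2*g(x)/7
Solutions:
 g(x) = C1/sin(x)^(2/7)


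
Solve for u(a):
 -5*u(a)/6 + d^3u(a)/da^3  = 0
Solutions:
 u(a) = C3*exp(5^(1/3)*6^(2/3)*a/6) + (C1*sin(2^(2/3)*3^(1/6)*5^(1/3)*a/4) + C2*cos(2^(2/3)*3^(1/6)*5^(1/3)*a/4))*exp(-5^(1/3)*6^(2/3)*a/12)


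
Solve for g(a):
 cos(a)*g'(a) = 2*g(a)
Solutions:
 g(a) = C1*(sin(a) + 1)/(sin(a) - 1)


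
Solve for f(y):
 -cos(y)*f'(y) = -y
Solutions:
 f(y) = C1 + Integral(y/cos(y), y)


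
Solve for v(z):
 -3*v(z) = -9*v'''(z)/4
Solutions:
 v(z) = C3*exp(6^(2/3)*z/3) + (C1*sin(2^(2/3)*3^(1/6)*z/2) + C2*cos(2^(2/3)*3^(1/6)*z/2))*exp(-6^(2/3)*z/6)


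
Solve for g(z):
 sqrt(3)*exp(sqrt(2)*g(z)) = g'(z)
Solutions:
 g(z) = sqrt(2)*(2*log(-1/(C1 + sqrt(3)*z)) - log(2))/4


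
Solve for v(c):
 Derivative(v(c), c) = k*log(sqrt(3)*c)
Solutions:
 v(c) = C1 + c*k*log(c) - c*k + c*k*log(3)/2


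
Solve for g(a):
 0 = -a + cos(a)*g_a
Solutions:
 g(a) = C1 + Integral(a/cos(a), a)


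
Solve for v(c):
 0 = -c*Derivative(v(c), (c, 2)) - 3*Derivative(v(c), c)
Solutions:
 v(c) = C1 + C2/c^2


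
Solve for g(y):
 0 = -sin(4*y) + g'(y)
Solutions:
 g(y) = C1 - cos(4*y)/4


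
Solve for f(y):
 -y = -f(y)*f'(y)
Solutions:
 f(y) = -sqrt(C1 + y^2)
 f(y) = sqrt(C1 + y^2)


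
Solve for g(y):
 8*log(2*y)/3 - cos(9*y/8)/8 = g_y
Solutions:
 g(y) = C1 + 8*y*log(y)/3 - 8*y/3 + 8*y*log(2)/3 - sin(9*y/8)/9


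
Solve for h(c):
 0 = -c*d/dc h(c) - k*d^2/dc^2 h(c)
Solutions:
 h(c) = C1 + C2*sqrt(k)*erf(sqrt(2)*c*sqrt(1/k)/2)


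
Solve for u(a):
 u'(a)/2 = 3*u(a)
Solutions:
 u(a) = C1*exp(6*a)


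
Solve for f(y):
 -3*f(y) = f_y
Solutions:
 f(y) = C1*exp(-3*y)


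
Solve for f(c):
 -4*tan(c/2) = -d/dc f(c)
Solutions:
 f(c) = C1 - 8*log(cos(c/2))


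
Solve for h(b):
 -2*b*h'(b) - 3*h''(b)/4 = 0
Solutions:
 h(b) = C1 + C2*erf(2*sqrt(3)*b/3)


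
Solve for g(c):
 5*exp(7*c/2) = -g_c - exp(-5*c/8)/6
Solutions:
 g(c) = C1 - 10*exp(7*c/2)/7 + 4*exp(-5*c/8)/15


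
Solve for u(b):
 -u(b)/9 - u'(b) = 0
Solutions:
 u(b) = C1*exp(-b/9)


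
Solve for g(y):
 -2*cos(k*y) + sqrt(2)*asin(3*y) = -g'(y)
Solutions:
 g(y) = C1 - sqrt(2)*(y*asin(3*y) + sqrt(1 - 9*y^2)/3) + 2*Piecewise((sin(k*y)/k, Ne(k, 0)), (y, True))


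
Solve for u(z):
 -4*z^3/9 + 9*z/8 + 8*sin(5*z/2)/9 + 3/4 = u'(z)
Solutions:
 u(z) = C1 - z^4/9 + 9*z^2/16 + 3*z/4 - 16*cos(5*z/2)/45


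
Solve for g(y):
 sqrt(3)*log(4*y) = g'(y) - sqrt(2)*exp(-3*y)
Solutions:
 g(y) = C1 + sqrt(3)*y*log(y) + sqrt(3)*y*(-1 + 2*log(2)) - sqrt(2)*exp(-3*y)/3


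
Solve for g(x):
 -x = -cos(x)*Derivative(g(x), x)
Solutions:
 g(x) = C1 + Integral(x/cos(x), x)


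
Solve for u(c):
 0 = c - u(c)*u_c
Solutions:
 u(c) = -sqrt(C1 + c^2)
 u(c) = sqrt(C1 + c^2)


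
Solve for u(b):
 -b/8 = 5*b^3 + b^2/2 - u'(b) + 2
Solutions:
 u(b) = C1 + 5*b^4/4 + b^3/6 + b^2/16 + 2*b


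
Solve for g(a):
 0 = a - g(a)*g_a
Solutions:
 g(a) = -sqrt(C1 + a^2)
 g(a) = sqrt(C1 + a^2)


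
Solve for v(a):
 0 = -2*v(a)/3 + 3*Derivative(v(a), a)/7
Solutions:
 v(a) = C1*exp(14*a/9)


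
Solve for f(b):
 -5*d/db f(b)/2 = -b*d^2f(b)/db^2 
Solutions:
 f(b) = C1 + C2*b^(7/2)


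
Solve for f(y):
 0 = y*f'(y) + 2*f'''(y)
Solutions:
 f(y) = C1 + Integral(C2*airyai(-2^(2/3)*y/2) + C3*airybi(-2^(2/3)*y/2), y)


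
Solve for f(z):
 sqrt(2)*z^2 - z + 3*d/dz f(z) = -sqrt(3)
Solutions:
 f(z) = C1 - sqrt(2)*z^3/9 + z^2/6 - sqrt(3)*z/3


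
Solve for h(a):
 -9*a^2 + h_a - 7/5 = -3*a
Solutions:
 h(a) = C1 + 3*a^3 - 3*a^2/2 + 7*a/5


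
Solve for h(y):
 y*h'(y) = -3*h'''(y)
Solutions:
 h(y) = C1 + Integral(C2*airyai(-3^(2/3)*y/3) + C3*airybi(-3^(2/3)*y/3), y)


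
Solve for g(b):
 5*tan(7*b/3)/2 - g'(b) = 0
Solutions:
 g(b) = C1 - 15*log(cos(7*b/3))/14


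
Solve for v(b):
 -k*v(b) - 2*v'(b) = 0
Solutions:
 v(b) = C1*exp(-b*k/2)


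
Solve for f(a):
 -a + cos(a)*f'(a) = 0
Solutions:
 f(a) = C1 + Integral(a/cos(a), a)


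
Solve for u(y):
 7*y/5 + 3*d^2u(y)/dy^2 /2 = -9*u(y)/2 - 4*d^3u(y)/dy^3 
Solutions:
 u(y) = C1*exp(y*(-2 + (24*sqrt(145) + 289)^(-1/3) + (24*sqrt(145) + 289)^(1/3))/16)*sin(sqrt(3)*y*(-(24*sqrt(145) + 289)^(1/3) + (24*sqrt(145) + 289)^(-1/3))/16) + C2*exp(y*(-2 + (24*sqrt(145) + 289)^(-1/3) + (24*sqrt(145) + 289)^(1/3))/16)*cos(sqrt(3)*y*(-(24*sqrt(145) + 289)^(1/3) + (24*sqrt(145) + 289)^(-1/3))/16) + C3*exp(-y*((24*sqrt(145) + 289)^(-1/3) + 1 + (24*sqrt(145) + 289)^(1/3))/8) - 14*y/45


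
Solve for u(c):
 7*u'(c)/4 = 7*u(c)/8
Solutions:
 u(c) = C1*exp(c/2)


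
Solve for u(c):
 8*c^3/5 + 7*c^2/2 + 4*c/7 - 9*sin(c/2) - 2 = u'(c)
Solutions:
 u(c) = C1 + 2*c^4/5 + 7*c^3/6 + 2*c^2/7 - 2*c + 18*cos(c/2)


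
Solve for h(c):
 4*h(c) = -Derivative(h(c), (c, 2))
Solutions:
 h(c) = C1*sin(2*c) + C2*cos(2*c)


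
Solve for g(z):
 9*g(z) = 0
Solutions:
 g(z) = 0


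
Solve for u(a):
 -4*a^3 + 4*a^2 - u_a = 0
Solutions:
 u(a) = C1 - a^4 + 4*a^3/3


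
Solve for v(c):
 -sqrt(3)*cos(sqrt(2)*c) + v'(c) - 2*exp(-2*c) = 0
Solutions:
 v(c) = C1 + sqrt(6)*sin(sqrt(2)*c)/2 - exp(-2*c)


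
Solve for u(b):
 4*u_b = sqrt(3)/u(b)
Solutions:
 u(b) = -sqrt(C1 + 2*sqrt(3)*b)/2
 u(b) = sqrt(C1 + 2*sqrt(3)*b)/2


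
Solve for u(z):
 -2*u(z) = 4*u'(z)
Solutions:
 u(z) = C1*exp(-z/2)


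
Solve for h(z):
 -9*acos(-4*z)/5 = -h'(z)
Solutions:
 h(z) = C1 + 9*z*acos(-4*z)/5 + 9*sqrt(1 - 16*z^2)/20


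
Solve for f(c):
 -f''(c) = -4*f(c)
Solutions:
 f(c) = C1*exp(-2*c) + C2*exp(2*c)


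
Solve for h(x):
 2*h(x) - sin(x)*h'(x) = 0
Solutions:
 h(x) = C1*(cos(x) - 1)/(cos(x) + 1)


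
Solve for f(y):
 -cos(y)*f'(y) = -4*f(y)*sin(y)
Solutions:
 f(y) = C1/cos(y)^4


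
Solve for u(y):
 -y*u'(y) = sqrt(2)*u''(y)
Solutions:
 u(y) = C1 + C2*erf(2^(1/4)*y/2)


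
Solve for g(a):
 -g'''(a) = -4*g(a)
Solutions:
 g(a) = C3*exp(2^(2/3)*a) + (C1*sin(2^(2/3)*sqrt(3)*a/2) + C2*cos(2^(2/3)*sqrt(3)*a/2))*exp(-2^(2/3)*a/2)


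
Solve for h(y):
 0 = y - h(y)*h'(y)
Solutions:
 h(y) = -sqrt(C1 + y^2)
 h(y) = sqrt(C1 + y^2)


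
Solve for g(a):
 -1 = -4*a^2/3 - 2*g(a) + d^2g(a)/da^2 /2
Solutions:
 g(a) = C1*exp(-2*a) + C2*exp(2*a) - 2*a^2/3 + 1/6


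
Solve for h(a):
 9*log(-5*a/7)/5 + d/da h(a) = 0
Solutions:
 h(a) = C1 - 9*a*log(-a)/5 + 9*a*(-log(5) + 1 + log(7))/5


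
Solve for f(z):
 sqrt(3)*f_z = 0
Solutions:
 f(z) = C1


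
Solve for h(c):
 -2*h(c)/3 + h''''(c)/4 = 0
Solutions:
 h(c) = C1*exp(-6^(3/4)*c/3) + C2*exp(6^(3/4)*c/3) + C3*sin(6^(3/4)*c/3) + C4*cos(6^(3/4)*c/3)


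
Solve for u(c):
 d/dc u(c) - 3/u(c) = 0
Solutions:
 u(c) = -sqrt(C1 + 6*c)
 u(c) = sqrt(C1 + 6*c)


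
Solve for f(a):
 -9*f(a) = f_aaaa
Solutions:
 f(a) = (C1*sin(sqrt(6)*a/2) + C2*cos(sqrt(6)*a/2))*exp(-sqrt(6)*a/2) + (C3*sin(sqrt(6)*a/2) + C4*cos(sqrt(6)*a/2))*exp(sqrt(6)*a/2)


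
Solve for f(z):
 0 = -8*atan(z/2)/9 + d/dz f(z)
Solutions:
 f(z) = C1 + 8*z*atan(z/2)/9 - 8*log(z^2 + 4)/9


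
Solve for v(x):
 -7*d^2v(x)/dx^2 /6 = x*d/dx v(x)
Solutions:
 v(x) = C1 + C2*erf(sqrt(21)*x/7)


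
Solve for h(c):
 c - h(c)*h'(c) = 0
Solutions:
 h(c) = -sqrt(C1 + c^2)
 h(c) = sqrt(C1 + c^2)


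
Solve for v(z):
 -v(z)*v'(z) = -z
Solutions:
 v(z) = -sqrt(C1 + z^2)
 v(z) = sqrt(C1 + z^2)


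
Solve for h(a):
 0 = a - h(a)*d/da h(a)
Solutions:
 h(a) = -sqrt(C1 + a^2)
 h(a) = sqrt(C1 + a^2)


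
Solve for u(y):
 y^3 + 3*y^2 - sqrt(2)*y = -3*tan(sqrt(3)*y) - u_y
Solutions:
 u(y) = C1 - y^4/4 - y^3 + sqrt(2)*y^2/2 + sqrt(3)*log(cos(sqrt(3)*y))


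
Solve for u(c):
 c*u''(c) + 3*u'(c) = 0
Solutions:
 u(c) = C1 + C2/c^2


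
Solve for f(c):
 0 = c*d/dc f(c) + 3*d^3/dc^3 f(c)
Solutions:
 f(c) = C1 + Integral(C2*airyai(-3^(2/3)*c/3) + C3*airybi(-3^(2/3)*c/3), c)


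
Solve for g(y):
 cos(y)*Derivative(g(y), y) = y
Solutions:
 g(y) = C1 + Integral(y/cos(y), y)


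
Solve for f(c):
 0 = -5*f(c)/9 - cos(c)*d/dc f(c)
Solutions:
 f(c) = C1*(sin(c) - 1)^(5/18)/(sin(c) + 1)^(5/18)


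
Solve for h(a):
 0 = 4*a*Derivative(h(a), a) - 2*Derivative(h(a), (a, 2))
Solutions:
 h(a) = C1 + C2*erfi(a)


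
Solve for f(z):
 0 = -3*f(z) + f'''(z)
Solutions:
 f(z) = C3*exp(3^(1/3)*z) + (C1*sin(3^(5/6)*z/2) + C2*cos(3^(5/6)*z/2))*exp(-3^(1/3)*z/2)


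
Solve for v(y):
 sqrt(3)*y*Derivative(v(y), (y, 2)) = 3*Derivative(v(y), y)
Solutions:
 v(y) = C1 + C2*y^(1 + sqrt(3))


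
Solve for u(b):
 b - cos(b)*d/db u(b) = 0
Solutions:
 u(b) = C1 + Integral(b/cos(b), b)


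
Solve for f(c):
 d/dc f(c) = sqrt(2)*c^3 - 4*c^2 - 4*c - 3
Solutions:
 f(c) = C1 + sqrt(2)*c^4/4 - 4*c^3/3 - 2*c^2 - 3*c


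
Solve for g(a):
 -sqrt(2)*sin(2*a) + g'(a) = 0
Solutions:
 g(a) = C1 - sqrt(2)*cos(2*a)/2


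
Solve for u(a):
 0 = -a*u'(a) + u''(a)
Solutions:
 u(a) = C1 + C2*erfi(sqrt(2)*a/2)


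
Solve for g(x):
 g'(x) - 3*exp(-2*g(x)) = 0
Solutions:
 g(x) = log(-sqrt(C1 + 6*x))
 g(x) = log(C1 + 6*x)/2


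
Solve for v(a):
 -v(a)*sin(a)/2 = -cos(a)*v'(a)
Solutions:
 v(a) = C1/sqrt(cos(a))


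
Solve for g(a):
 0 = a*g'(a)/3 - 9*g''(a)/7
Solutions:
 g(a) = C1 + C2*erfi(sqrt(42)*a/18)


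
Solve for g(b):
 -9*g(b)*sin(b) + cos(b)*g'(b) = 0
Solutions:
 g(b) = C1/cos(b)^9


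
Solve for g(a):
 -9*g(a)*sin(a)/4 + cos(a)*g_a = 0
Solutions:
 g(a) = C1/cos(a)^(9/4)


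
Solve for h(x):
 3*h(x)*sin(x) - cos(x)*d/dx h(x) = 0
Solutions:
 h(x) = C1/cos(x)^3


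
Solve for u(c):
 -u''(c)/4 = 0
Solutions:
 u(c) = C1 + C2*c


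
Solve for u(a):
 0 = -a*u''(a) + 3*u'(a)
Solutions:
 u(a) = C1 + C2*a^4


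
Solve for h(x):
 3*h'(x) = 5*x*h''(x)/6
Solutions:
 h(x) = C1 + C2*x^(23/5)


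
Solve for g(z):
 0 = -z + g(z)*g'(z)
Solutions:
 g(z) = -sqrt(C1 + z^2)
 g(z) = sqrt(C1 + z^2)


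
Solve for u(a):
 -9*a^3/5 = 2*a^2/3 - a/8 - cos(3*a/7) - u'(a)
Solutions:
 u(a) = C1 + 9*a^4/20 + 2*a^3/9 - a^2/16 - 7*sin(3*a/7)/3


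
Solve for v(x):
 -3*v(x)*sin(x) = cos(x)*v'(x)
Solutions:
 v(x) = C1*cos(x)^3


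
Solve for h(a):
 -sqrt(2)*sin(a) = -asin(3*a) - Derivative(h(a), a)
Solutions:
 h(a) = C1 - a*asin(3*a) - sqrt(1 - 9*a^2)/3 - sqrt(2)*cos(a)


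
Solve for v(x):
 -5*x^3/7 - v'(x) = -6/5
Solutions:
 v(x) = C1 - 5*x^4/28 + 6*x/5


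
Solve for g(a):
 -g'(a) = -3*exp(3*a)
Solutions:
 g(a) = C1 + exp(3*a)


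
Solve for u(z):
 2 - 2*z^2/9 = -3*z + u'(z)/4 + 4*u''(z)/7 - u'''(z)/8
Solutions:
 u(z) = C1 + C2*exp(z*(16 - sqrt(354))/7) + C3*exp(z*(16 + sqrt(354))/7) - 8*z^3/27 + 506*z^2/63 - 4352*z/147


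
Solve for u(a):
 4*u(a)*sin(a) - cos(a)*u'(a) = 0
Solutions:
 u(a) = C1/cos(a)^4


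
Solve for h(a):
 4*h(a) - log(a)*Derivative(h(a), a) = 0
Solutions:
 h(a) = C1*exp(4*li(a))


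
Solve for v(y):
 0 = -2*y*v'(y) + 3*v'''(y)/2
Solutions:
 v(y) = C1 + Integral(C2*airyai(6^(2/3)*y/3) + C3*airybi(6^(2/3)*y/3), y)


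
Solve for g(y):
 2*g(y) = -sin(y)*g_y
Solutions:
 g(y) = C1*(cos(y) + 1)/(cos(y) - 1)


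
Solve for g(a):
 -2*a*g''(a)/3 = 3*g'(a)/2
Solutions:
 g(a) = C1 + C2/a^(5/4)


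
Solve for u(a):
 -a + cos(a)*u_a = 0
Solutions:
 u(a) = C1 + Integral(a/cos(a), a)


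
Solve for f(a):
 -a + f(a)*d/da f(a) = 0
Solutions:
 f(a) = -sqrt(C1 + a^2)
 f(a) = sqrt(C1 + a^2)


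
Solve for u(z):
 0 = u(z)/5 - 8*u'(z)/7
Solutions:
 u(z) = C1*exp(7*z/40)


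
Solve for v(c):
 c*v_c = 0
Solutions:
 v(c) = C1


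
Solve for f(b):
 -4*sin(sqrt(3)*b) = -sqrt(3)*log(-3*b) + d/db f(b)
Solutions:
 f(b) = C1 + sqrt(3)*b*(log(-b) - 1) + sqrt(3)*b*log(3) + 4*sqrt(3)*cos(sqrt(3)*b)/3


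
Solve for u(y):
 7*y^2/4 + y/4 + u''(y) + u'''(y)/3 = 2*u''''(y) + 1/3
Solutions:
 u(y) = C1 + C2*y + C3*exp(y*(1 - sqrt(73))/12) + C4*exp(y*(1 + sqrt(73))/12) - 7*y^4/48 + 11*y^3/72 - 251*y^2/72


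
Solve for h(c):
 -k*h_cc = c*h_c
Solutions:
 h(c) = C1 + C2*sqrt(k)*erf(sqrt(2)*c*sqrt(1/k)/2)


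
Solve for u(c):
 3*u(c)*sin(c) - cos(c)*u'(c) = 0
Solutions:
 u(c) = C1/cos(c)^3


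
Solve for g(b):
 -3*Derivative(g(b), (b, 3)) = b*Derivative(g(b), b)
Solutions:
 g(b) = C1 + Integral(C2*airyai(-3^(2/3)*b/3) + C3*airybi(-3^(2/3)*b/3), b)


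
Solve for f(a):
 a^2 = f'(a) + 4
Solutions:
 f(a) = C1 + a^3/3 - 4*a


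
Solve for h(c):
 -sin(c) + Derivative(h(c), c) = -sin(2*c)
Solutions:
 h(c) = C1 - cos(c) + cos(2*c)/2


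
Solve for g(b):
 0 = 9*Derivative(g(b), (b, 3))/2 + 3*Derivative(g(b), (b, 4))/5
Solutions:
 g(b) = C1 + C2*b + C3*b^2 + C4*exp(-15*b/2)


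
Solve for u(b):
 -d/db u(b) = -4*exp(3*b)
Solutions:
 u(b) = C1 + 4*exp(3*b)/3


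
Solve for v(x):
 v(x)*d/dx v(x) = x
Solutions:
 v(x) = -sqrt(C1 + x^2)
 v(x) = sqrt(C1 + x^2)


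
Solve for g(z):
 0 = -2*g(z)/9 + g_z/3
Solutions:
 g(z) = C1*exp(2*z/3)


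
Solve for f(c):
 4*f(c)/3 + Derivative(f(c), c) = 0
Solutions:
 f(c) = C1*exp(-4*c/3)


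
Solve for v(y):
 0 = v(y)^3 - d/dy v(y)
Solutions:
 v(y) = -sqrt(2)*sqrt(-1/(C1 + y))/2
 v(y) = sqrt(2)*sqrt(-1/(C1 + y))/2


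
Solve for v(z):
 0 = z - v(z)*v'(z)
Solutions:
 v(z) = -sqrt(C1 + z^2)
 v(z) = sqrt(C1 + z^2)


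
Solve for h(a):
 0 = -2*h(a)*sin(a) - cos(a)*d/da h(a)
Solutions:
 h(a) = C1*cos(a)^2


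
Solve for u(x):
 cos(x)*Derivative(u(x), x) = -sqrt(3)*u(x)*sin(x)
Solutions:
 u(x) = C1*cos(x)^(sqrt(3))


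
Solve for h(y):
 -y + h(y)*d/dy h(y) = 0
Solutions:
 h(y) = -sqrt(C1 + y^2)
 h(y) = sqrt(C1 + y^2)


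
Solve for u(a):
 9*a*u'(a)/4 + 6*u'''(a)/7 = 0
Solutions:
 u(a) = C1 + Integral(C2*airyai(-21^(1/3)*a/2) + C3*airybi(-21^(1/3)*a/2), a)


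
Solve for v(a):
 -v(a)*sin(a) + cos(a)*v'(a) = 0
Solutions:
 v(a) = C1/cos(a)


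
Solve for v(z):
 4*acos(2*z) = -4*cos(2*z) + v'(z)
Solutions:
 v(z) = C1 + 4*z*acos(2*z) - 2*sqrt(1 - 4*z^2) + 2*sin(2*z)


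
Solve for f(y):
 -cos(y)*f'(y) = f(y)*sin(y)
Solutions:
 f(y) = C1*cos(y)


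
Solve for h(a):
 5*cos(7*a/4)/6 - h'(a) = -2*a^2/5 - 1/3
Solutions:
 h(a) = C1 + 2*a^3/15 + a/3 + 10*sin(7*a/4)/21


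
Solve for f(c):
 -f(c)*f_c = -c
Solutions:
 f(c) = -sqrt(C1 + c^2)
 f(c) = sqrt(C1 + c^2)


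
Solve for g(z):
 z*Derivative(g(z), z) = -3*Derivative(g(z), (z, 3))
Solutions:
 g(z) = C1 + Integral(C2*airyai(-3^(2/3)*z/3) + C3*airybi(-3^(2/3)*z/3), z)


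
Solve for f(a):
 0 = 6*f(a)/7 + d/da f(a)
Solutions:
 f(a) = C1*exp(-6*a/7)


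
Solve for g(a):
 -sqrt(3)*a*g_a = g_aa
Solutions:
 g(a) = C1 + C2*erf(sqrt(2)*3^(1/4)*a/2)


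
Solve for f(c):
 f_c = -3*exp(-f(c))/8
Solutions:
 f(c) = log(C1 - 3*c/8)


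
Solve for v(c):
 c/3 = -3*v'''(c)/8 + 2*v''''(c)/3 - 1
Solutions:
 v(c) = C1 + C2*c + C3*c^2 + C4*exp(9*c/16) - c^4/27 - 172*c^3/243


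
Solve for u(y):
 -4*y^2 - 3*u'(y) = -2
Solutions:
 u(y) = C1 - 4*y^3/9 + 2*y/3


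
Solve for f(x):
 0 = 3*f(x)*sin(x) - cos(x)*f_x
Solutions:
 f(x) = C1/cos(x)^3


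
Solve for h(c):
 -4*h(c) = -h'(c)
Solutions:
 h(c) = C1*exp(4*c)


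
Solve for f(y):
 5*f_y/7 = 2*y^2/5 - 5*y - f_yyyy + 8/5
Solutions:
 f(y) = C1 + C4*exp(-5^(1/3)*7^(2/3)*y/7) + 14*y^3/75 - 7*y^2/2 + 56*y/25 + (C2*sin(sqrt(3)*5^(1/3)*7^(2/3)*y/14) + C3*cos(sqrt(3)*5^(1/3)*7^(2/3)*y/14))*exp(5^(1/3)*7^(2/3)*y/14)


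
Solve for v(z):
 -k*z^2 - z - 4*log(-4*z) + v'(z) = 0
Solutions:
 v(z) = C1 + k*z^3/3 + z^2/2 + 4*z*log(-z) + 4*z*(-1 + 2*log(2))


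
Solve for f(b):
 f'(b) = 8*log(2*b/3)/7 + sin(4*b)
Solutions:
 f(b) = C1 + 8*b*log(b)/7 - 8*b*log(3)/7 - 8*b/7 + 8*b*log(2)/7 - cos(4*b)/4


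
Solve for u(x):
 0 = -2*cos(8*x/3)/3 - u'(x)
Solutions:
 u(x) = C1 - sin(8*x/3)/4


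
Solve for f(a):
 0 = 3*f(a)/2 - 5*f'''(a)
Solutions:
 f(a) = C3*exp(10^(2/3)*3^(1/3)*a/10) + (C1*sin(10^(2/3)*3^(5/6)*a/20) + C2*cos(10^(2/3)*3^(5/6)*a/20))*exp(-10^(2/3)*3^(1/3)*a/20)


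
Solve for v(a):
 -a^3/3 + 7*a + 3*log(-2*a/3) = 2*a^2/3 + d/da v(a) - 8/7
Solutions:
 v(a) = C1 - a^4/12 - 2*a^3/9 + 7*a^2/2 + 3*a*log(-a) + a*(-3*log(3) - 13/7 + 3*log(2))


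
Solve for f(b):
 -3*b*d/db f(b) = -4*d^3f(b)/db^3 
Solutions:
 f(b) = C1 + Integral(C2*airyai(6^(1/3)*b/2) + C3*airybi(6^(1/3)*b/2), b)


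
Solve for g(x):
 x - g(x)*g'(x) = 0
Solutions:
 g(x) = -sqrt(C1 + x^2)
 g(x) = sqrt(C1 + x^2)


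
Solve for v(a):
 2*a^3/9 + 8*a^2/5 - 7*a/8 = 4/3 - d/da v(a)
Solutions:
 v(a) = C1 - a^4/18 - 8*a^3/15 + 7*a^2/16 + 4*a/3


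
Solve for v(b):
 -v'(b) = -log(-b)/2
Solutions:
 v(b) = C1 + b*log(-b)/2 - b/2


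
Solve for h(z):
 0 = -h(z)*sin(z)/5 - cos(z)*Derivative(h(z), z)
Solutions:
 h(z) = C1*cos(z)^(1/5)


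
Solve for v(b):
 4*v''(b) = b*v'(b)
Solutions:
 v(b) = C1 + C2*erfi(sqrt(2)*b/4)


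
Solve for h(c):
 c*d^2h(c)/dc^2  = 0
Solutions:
 h(c) = C1 + C2*c


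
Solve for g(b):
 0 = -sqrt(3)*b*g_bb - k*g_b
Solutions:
 g(b) = C1 + b^(-sqrt(3)*re(k)/3 + 1)*(C2*sin(sqrt(3)*log(b)*Abs(im(k))/3) + C3*cos(sqrt(3)*log(b)*im(k)/3))


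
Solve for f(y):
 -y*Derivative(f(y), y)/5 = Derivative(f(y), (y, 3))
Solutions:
 f(y) = C1 + Integral(C2*airyai(-5^(2/3)*y/5) + C3*airybi(-5^(2/3)*y/5), y)


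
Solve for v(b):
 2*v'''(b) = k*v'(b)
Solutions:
 v(b) = C1 + C2*exp(-sqrt(2)*b*sqrt(k)/2) + C3*exp(sqrt(2)*b*sqrt(k)/2)


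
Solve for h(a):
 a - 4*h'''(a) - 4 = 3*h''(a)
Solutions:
 h(a) = C1 + C2*a + C3*exp(-3*a/4) + a^3/18 - 8*a^2/9


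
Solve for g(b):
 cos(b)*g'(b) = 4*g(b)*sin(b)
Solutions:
 g(b) = C1/cos(b)^4


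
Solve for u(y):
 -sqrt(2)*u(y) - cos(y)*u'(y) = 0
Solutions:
 u(y) = C1*(sin(y) - 1)^(sqrt(2)/2)/(sin(y) + 1)^(sqrt(2)/2)


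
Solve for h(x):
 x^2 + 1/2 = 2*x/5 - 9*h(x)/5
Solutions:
 h(x) = -5*x^2/9 + 2*x/9 - 5/18


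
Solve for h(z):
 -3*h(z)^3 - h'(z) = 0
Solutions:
 h(z) = -sqrt(2)*sqrt(-1/(C1 - 3*z))/2
 h(z) = sqrt(2)*sqrt(-1/(C1 - 3*z))/2


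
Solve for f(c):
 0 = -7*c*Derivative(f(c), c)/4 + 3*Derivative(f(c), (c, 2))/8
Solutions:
 f(c) = C1 + C2*erfi(sqrt(21)*c/3)


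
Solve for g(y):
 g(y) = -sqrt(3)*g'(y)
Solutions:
 g(y) = C1*exp(-sqrt(3)*y/3)


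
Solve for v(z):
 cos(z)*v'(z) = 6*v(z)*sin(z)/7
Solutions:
 v(z) = C1/cos(z)^(6/7)


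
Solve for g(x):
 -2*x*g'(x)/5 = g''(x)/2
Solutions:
 g(x) = C1 + C2*erf(sqrt(10)*x/5)


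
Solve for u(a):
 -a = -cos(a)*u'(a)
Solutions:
 u(a) = C1 + Integral(a/cos(a), a)


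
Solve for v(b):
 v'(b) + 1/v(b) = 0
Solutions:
 v(b) = -sqrt(C1 - 2*b)
 v(b) = sqrt(C1 - 2*b)


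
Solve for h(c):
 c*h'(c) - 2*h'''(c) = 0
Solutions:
 h(c) = C1 + Integral(C2*airyai(2^(2/3)*c/2) + C3*airybi(2^(2/3)*c/2), c)


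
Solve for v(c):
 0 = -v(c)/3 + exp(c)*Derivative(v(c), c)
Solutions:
 v(c) = C1*exp(-exp(-c)/3)


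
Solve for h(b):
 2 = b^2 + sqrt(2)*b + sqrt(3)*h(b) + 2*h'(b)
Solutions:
 h(b) = C1*exp(-sqrt(3)*b/2) - sqrt(3)*b^2/3 - sqrt(6)*b/3 + 4*b/3 - 2*sqrt(3)/9 + 2*sqrt(2)/3


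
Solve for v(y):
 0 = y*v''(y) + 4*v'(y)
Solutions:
 v(y) = C1 + C2/y^3


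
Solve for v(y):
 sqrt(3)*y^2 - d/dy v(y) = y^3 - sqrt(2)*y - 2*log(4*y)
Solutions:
 v(y) = C1 - y^4/4 + sqrt(3)*y^3/3 + sqrt(2)*y^2/2 + 2*y*log(y) - 2*y + y*log(16)


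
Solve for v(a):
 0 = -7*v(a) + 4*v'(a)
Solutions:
 v(a) = C1*exp(7*a/4)


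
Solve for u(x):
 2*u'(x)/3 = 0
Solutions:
 u(x) = C1


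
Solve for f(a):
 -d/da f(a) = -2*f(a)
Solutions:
 f(a) = C1*exp(2*a)


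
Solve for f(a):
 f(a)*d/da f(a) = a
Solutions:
 f(a) = -sqrt(C1 + a^2)
 f(a) = sqrt(C1 + a^2)


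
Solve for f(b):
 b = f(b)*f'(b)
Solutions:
 f(b) = -sqrt(C1 + b^2)
 f(b) = sqrt(C1 + b^2)


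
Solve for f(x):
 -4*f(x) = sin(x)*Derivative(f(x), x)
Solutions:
 f(x) = C1*(cos(x)^2 + 2*cos(x) + 1)/(cos(x)^2 - 2*cos(x) + 1)


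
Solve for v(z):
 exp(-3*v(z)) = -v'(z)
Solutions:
 v(z) = log(C1 - 3*z)/3
 v(z) = log((-3^(1/3) - 3^(5/6)*I)*(C1 - z)^(1/3)/2)
 v(z) = log((-3^(1/3) + 3^(5/6)*I)*(C1 - z)^(1/3)/2)


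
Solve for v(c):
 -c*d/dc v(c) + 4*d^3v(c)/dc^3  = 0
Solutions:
 v(c) = C1 + Integral(C2*airyai(2^(1/3)*c/2) + C3*airybi(2^(1/3)*c/2), c)


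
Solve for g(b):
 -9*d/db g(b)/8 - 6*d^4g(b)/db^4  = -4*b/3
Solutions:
 g(b) = C1 + C4*exp(-2^(2/3)*3^(1/3)*b/4) + 16*b^2/27 + (C2*sin(2^(2/3)*3^(5/6)*b/8) + C3*cos(2^(2/3)*3^(5/6)*b/8))*exp(2^(2/3)*3^(1/3)*b/8)


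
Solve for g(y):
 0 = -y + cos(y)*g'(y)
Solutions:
 g(y) = C1 + Integral(y/cos(y), y)


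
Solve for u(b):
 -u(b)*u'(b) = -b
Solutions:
 u(b) = -sqrt(C1 + b^2)
 u(b) = sqrt(C1 + b^2)


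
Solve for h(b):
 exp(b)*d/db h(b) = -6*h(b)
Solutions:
 h(b) = C1*exp(6*exp(-b))


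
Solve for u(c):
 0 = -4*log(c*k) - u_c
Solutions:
 u(c) = C1 - 4*c*log(c*k) + 4*c


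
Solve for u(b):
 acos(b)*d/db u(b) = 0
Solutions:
 u(b) = C1


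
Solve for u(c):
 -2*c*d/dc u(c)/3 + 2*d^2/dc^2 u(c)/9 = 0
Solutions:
 u(c) = C1 + C2*erfi(sqrt(6)*c/2)


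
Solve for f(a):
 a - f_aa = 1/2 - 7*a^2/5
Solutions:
 f(a) = C1 + C2*a + 7*a^4/60 + a^3/6 - a^2/4


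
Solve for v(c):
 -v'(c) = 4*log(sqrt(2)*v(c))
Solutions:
 Integral(1/(2*log(_y) + log(2)), (_y, v(c)))/2 = C1 - c


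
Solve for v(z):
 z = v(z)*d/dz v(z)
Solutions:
 v(z) = -sqrt(C1 + z^2)
 v(z) = sqrt(C1 + z^2)


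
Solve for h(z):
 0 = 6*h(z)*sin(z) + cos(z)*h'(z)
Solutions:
 h(z) = C1*cos(z)^6


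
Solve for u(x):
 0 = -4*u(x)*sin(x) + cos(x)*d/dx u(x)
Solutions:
 u(x) = C1/cos(x)^4


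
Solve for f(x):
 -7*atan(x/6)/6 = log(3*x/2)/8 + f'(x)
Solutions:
 f(x) = C1 - x*log(x)/8 - 7*x*atan(x/6)/6 - x*log(3)/8 + x*log(2)/8 + x/8 + 7*log(x^2 + 36)/2


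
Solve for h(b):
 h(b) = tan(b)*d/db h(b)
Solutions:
 h(b) = C1*sin(b)


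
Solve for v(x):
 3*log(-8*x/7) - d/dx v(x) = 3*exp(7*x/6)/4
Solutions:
 v(x) = C1 + 3*x*log(-x) + 3*x*(-log(7) - 1 + 3*log(2)) - 9*exp(7*x/6)/14


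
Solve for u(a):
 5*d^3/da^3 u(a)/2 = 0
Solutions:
 u(a) = C1 + C2*a + C3*a^2


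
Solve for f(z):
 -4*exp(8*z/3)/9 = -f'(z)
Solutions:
 f(z) = C1 + exp(8*z/3)/6


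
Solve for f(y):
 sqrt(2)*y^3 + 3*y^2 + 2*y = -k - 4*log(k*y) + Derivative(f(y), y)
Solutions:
 f(y) = C1 + sqrt(2)*y^4/4 + y^3 + y^2 + y*(k - 4) + 4*y*log(k*y)


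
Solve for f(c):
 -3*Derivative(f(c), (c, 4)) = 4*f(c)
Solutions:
 f(c) = (C1*sin(3^(3/4)*c/3) + C2*cos(3^(3/4)*c/3))*exp(-3^(3/4)*c/3) + (C3*sin(3^(3/4)*c/3) + C4*cos(3^(3/4)*c/3))*exp(3^(3/4)*c/3)


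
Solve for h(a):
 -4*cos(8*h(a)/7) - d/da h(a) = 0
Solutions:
 4*a - 7*log(sin(8*h(a)/7) - 1)/16 + 7*log(sin(8*h(a)/7) + 1)/16 = C1


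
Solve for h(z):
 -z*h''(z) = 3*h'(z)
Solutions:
 h(z) = C1 + C2/z^2


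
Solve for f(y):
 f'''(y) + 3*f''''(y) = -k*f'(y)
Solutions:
 f(y) = C1 + C2*exp(-y*(2^(2/3)*(243*k + sqrt((243*k + 2)^2 - 4) + 2)^(1/3) + 2 + 2*2^(1/3)/(243*k + sqrt((243*k + 2)^2 - 4) + 2)^(1/3))/18) + C3*exp(y*(2^(2/3)*(243*k + sqrt((243*k + 2)^2 - 4) + 2)^(1/3) - 2^(2/3)*sqrt(3)*I*(243*k + sqrt((243*k + 2)^2 - 4) + 2)^(1/3) - 4 - 8*2^(1/3)/((-1 + sqrt(3)*I)*(243*k + sqrt((243*k + 2)^2 - 4) + 2)^(1/3)))/36) + C4*exp(y*(2^(2/3)*(243*k + sqrt((243*k + 2)^2 - 4) + 2)^(1/3) + 2^(2/3)*sqrt(3)*I*(243*k + sqrt((243*k + 2)^2 - 4) + 2)^(1/3) - 4 + 8*2^(1/3)/((1 + sqrt(3)*I)*(243*k + sqrt((243*k + 2)^2 - 4) + 2)^(1/3)))/36)


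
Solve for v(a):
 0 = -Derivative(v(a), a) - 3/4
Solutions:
 v(a) = C1 - 3*a/4


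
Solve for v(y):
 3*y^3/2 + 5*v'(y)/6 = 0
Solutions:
 v(y) = C1 - 9*y^4/20


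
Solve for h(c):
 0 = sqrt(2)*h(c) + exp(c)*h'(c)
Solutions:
 h(c) = C1*exp(sqrt(2)*exp(-c))


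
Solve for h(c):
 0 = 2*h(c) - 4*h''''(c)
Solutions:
 h(c) = C1*exp(-2^(3/4)*c/2) + C2*exp(2^(3/4)*c/2) + C3*sin(2^(3/4)*c/2) + C4*cos(2^(3/4)*c/2)


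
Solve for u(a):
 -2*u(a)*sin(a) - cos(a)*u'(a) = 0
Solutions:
 u(a) = C1*cos(a)^2


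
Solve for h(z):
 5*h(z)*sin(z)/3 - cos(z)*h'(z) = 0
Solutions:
 h(z) = C1/cos(z)^(5/3)


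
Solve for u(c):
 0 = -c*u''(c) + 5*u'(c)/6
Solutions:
 u(c) = C1 + C2*c^(11/6)


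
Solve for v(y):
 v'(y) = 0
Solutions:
 v(y) = C1


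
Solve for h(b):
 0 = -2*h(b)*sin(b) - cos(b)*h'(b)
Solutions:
 h(b) = C1*cos(b)^2


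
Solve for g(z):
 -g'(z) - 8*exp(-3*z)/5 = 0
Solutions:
 g(z) = C1 + 8*exp(-3*z)/15


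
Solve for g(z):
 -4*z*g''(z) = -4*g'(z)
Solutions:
 g(z) = C1 + C2*z^2


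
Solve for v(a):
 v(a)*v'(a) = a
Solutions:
 v(a) = -sqrt(C1 + a^2)
 v(a) = sqrt(C1 + a^2)


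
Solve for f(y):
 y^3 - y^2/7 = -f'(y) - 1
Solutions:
 f(y) = C1 - y^4/4 + y^3/21 - y


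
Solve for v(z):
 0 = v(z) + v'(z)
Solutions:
 v(z) = C1*exp(-z)


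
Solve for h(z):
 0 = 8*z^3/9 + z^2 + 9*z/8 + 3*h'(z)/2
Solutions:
 h(z) = C1 - 4*z^4/27 - 2*z^3/9 - 3*z^2/8


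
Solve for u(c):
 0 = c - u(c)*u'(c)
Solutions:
 u(c) = -sqrt(C1 + c^2)
 u(c) = sqrt(C1 + c^2)


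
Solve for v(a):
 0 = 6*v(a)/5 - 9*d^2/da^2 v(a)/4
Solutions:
 v(a) = C1*exp(-2*sqrt(30)*a/15) + C2*exp(2*sqrt(30)*a/15)


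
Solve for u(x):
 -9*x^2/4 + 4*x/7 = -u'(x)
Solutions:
 u(x) = C1 + 3*x^3/4 - 2*x^2/7


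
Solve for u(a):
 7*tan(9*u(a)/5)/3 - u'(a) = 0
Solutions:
 u(a) = -5*asin(C1*exp(21*a/5))/9 + 5*pi/9
 u(a) = 5*asin(C1*exp(21*a/5))/9


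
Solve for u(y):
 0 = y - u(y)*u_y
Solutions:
 u(y) = -sqrt(C1 + y^2)
 u(y) = sqrt(C1 + y^2)


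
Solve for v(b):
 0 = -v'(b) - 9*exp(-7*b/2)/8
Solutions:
 v(b) = C1 + 9*exp(-7*b/2)/28


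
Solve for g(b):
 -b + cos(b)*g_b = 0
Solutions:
 g(b) = C1 + Integral(b/cos(b), b)


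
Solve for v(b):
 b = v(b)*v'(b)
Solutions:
 v(b) = -sqrt(C1 + b^2)
 v(b) = sqrt(C1 + b^2)


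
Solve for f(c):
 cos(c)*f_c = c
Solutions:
 f(c) = C1 + Integral(c/cos(c), c)


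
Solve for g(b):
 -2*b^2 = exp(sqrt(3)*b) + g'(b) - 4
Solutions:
 g(b) = C1 - 2*b^3/3 + 4*b - sqrt(3)*exp(sqrt(3)*b)/3


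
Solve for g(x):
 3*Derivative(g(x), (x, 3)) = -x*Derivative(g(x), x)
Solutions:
 g(x) = C1 + Integral(C2*airyai(-3^(2/3)*x/3) + C3*airybi(-3^(2/3)*x/3), x)


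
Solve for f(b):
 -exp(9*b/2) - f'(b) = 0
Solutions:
 f(b) = C1 - 2*exp(9*b/2)/9


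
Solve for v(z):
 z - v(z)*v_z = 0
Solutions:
 v(z) = -sqrt(C1 + z^2)
 v(z) = sqrt(C1 + z^2)


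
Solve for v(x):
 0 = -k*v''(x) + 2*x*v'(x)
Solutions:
 v(x) = C1 + C2*erf(x*sqrt(-1/k))/sqrt(-1/k)


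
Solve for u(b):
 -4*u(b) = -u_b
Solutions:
 u(b) = C1*exp(4*b)


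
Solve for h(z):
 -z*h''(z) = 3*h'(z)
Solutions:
 h(z) = C1 + C2/z^2


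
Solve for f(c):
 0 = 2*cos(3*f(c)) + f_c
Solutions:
 f(c) = -asin((C1 + exp(12*c))/(C1 - exp(12*c)))/3 + pi/3
 f(c) = asin((C1 + exp(12*c))/(C1 - exp(12*c)))/3


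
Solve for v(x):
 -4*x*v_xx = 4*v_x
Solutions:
 v(x) = C1 + C2*log(x)


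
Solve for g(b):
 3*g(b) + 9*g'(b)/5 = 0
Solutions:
 g(b) = C1*exp(-5*b/3)


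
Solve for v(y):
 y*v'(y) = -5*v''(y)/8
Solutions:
 v(y) = C1 + C2*erf(2*sqrt(5)*y/5)


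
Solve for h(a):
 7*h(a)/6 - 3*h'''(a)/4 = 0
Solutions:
 h(a) = C3*exp(42^(1/3)*a/3) + (C1*sin(14^(1/3)*3^(5/6)*a/6) + C2*cos(14^(1/3)*3^(5/6)*a/6))*exp(-42^(1/3)*a/6)


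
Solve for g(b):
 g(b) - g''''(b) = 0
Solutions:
 g(b) = C1*exp(-b) + C2*exp(b) + C3*sin(b) + C4*cos(b)


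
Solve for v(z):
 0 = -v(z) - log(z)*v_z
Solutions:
 v(z) = C1*exp(-li(z))


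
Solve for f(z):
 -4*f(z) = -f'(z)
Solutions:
 f(z) = C1*exp(4*z)


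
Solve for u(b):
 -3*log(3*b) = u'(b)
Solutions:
 u(b) = C1 - 3*b*log(b) - b*log(27) + 3*b


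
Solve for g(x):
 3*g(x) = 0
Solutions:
 g(x) = 0


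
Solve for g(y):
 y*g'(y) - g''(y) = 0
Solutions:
 g(y) = C1 + C2*erfi(sqrt(2)*y/2)


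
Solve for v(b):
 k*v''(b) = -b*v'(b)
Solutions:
 v(b) = C1 + C2*sqrt(k)*erf(sqrt(2)*b*sqrt(1/k)/2)


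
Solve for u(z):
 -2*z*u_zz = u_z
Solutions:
 u(z) = C1 + C2*sqrt(z)


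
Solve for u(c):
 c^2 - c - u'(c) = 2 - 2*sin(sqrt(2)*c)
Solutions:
 u(c) = C1 + c^3/3 - c^2/2 - 2*c - sqrt(2)*cos(sqrt(2)*c)


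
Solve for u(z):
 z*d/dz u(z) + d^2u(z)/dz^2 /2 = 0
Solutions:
 u(z) = C1 + C2*erf(z)


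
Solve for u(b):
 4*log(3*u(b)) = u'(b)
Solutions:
 -Integral(1/(log(_y) + log(3)), (_y, u(b)))/4 = C1 - b


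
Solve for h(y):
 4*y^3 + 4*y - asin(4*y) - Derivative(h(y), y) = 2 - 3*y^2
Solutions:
 h(y) = C1 + y^4 + y^3 + 2*y^2 - y*asin(4*y) - 2*y - sqrt(1 - 16*y^2)/4


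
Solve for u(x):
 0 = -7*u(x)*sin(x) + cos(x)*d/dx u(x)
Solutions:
 u(x) = C1/cos(x)^7


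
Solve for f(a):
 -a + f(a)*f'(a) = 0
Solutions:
 f(a) = -sqrt(C1 + a^2)
 f(a) = sqrt(C1 + a^2)


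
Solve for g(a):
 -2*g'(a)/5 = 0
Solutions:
 g(a) = C1


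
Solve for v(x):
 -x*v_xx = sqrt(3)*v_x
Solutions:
 v(x) = C1 + C2*x^(1 - sqrt(3))


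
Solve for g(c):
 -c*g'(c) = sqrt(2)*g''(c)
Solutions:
 g(c) = C1 + C2*erf(2^(1/4)*c/2)


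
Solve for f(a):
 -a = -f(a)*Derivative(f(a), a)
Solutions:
 f(a) = -sqrt(C1 + a^2)
 f(a) = sqrt(C1 + a^2)


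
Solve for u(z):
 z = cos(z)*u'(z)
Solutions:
 u(z) = C1 + Integral(z/cos(z), z)


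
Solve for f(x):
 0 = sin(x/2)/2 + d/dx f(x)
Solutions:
 f(x) = C1 + cos(x/2)


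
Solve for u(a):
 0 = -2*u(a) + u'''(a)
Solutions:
 u(a) = C3*exp(2^(1/3)*a) + (C1*sin(2^(1/3)*sqrt(3)*a/2) + C2*cos(2^(1/3)*sqrt(3)*a/2))*exp(-2^(1/3)*a/2)


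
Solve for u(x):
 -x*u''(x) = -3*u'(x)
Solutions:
 u(x) = C1 + C2*x^4


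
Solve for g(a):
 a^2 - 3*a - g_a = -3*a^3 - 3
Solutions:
 g(a) = C1 + 3*a^4/4 + a^3/3 - 3*a^2/2 + 3*a


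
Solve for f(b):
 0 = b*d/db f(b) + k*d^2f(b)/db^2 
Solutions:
 f(b) = C1 + C2*sqrt(k)*erf(sqrt(2)*b*sqrt(1/k)/2)


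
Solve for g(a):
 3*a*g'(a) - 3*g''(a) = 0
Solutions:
 g(a) = C1 + C2*erfi(sqrt(2)*a/2)


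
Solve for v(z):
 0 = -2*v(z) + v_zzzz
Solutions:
 v(z) = C1*exp(-2^(1/4)*z) + C2*exp(2^(1/4)*z) + C3*sin(2^(1/4)*z) + C4*cos(2^(1/4)*z)


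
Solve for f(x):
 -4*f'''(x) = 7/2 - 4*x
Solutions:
 f(x) = C1 + C2*x + C3*x^2 + x^4/24 - 7*x^3/48


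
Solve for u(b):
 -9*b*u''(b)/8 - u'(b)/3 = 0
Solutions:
 u(b) = C1 + C2*b^(19/27)


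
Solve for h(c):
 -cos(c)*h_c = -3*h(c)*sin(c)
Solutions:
 h(c) = C1/cos(c)^3


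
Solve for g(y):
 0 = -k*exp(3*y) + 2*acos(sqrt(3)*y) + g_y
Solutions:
 g(y) = C1 + k*exp(3*y)/3 - 2*y*acos(sqrt(3)*y) + 2*sqrt(3)*sqrt(1 - 3*y^2)/3


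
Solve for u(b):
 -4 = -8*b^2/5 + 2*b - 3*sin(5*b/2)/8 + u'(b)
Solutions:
 u(b) = C1 + 8*b^3/15 - b^2 - 4*b - 3*cos(5*b/2)/20


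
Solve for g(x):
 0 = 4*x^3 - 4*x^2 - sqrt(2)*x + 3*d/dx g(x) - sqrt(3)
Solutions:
 g(x) = C1 - x^4/3 + 4*x^3/9 + sqrt(2)*x^2/6 + sqrt(3)*x/3


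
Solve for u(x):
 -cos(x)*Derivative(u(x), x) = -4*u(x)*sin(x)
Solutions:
 u(x) = C1/cos(x)^4


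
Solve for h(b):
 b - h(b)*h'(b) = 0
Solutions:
 h(b) = -sqrt(C1 + b^2)
 h(b) = sqrt(C1 + b^2)


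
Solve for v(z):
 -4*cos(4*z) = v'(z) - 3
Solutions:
 v(z) = C1 + 3*z - sin(4*z)


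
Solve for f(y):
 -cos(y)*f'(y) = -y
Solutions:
 f(y) = C1 + Integral(y/cos(y), y)


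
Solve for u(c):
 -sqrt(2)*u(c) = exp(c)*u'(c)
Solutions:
 u(c) = C1*exp(sqrt(2)*exp(-c))


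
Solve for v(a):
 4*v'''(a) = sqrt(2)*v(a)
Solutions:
 v(a) = C3*exp(sqrt(2)*a/2) + (C1*sin(sqrt(6)*a/4) + C2*cos(sqrt(6)*a/4))*exp(-sqrt(2)*a/4)


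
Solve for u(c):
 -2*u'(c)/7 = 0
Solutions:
 u(c) = C1


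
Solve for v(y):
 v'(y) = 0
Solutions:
 v(y) = C1


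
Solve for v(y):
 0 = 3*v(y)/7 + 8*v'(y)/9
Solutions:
 v(y) = C1*exp(-27*y/56)


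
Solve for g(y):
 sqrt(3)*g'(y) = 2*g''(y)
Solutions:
 g(y) = C1 + C2*exp(sqrt(3)*y/2)


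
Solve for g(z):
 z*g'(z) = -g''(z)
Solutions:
 g(z) = C1 + C2*erf(sqrt(2)*z/2)


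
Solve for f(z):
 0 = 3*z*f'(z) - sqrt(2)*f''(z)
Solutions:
 f(z) = C1 + C2*erfi(2^(1/4)*sqrt(3)*z/2)


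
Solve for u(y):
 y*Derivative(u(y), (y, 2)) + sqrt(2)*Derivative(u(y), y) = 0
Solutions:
 u(y) = C1 + C2*y^(1 - sqrt(2))


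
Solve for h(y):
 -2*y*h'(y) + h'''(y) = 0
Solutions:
 h(y) = C1 + Integral(C2*airyai(2^(1/3)*y) + C3*airybi(2^(1/3)*y), y)


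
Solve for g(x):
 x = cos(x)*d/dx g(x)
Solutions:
 g(x) = C1 + Integral(x/cos(x), x)


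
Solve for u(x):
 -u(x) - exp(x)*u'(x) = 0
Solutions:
 u(x) = C1*exp(exp(-x))


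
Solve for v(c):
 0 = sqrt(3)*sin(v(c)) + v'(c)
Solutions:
 v(c) = -acos((-C1 - exp(2*sqrt(3)*c))/(C1 - exp(2*sqrt(3)*c))) + 2*pi
 v(c) = acos((-C1 - exp(2*sqrt(3)*c))/(C1 - exp(2*sqrt(3)*c)))


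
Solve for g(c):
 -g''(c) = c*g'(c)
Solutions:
 g(c) = C1 + C2*erf(sqrt(2)*c/2)


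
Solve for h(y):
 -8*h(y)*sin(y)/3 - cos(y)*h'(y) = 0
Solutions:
 h(y) = C1*cos(y)^(8/3)


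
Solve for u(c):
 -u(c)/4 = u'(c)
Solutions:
 u(c) = C1*exp(-c/4)


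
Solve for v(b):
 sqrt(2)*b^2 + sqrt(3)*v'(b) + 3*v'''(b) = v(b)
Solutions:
 v(b) = C1*exp(-2^(1/3)*b*(-2*sqrt(3)/(9 + sqrt(3)*sqrt(4*sqrt(3) + 27))^(1/3) + 2^(1/3)*(9 + sqrt(3)*sqrt(4*sqrt(3) + 27))^(1/3))/12)*sin(2^(1/3)*b*(6/(9 + sqrt(3)*sqrt(4*sqrt(3) + 27))^(1/3) + 2^(1/3)*sqrt(3)*(9 + sqrt(3)*sqrt(4*sqrt(3) + 27))^(1/3))/12) + C2*exp(-2^(1/3)*b*(-2*sqrt(3)/(9 + sqrt(3)*sqrt(4*sqrt(3) + 27))^(1/3) + 2^(1/3)*(9 + sqrt(3)*sqrt(4*sqrt(3) + 27))^(1/3))/12)*cos(2^(1/3)*b*(6/(9 + sqrt(3)*sqrt(4*sqrt(3) + 27))^(1/3) + 2^(1/3)*sqrt(3)*(9 + sqrt(3)*sqrt(4*sqrt(3) + 27))^(1/3))/12) + C3*exp(2^(1/3)*b*(-2*sqrt(3)/(9 + sqrt(3)*sqrt(4*sqrt(3) + 27))^(1/3) + 2^(1/3)*(9 + sqrt(3)*sqrt(4*sqrt(3) + 27))^(1/3))/6) + sqrt(2)*b^2 + 2*sqrt(6)*b + 6*sqrt(2)


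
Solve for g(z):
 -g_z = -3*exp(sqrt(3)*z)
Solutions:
 g(z) = C1 + sqrt(3)*exp(sqrt(3)*z)


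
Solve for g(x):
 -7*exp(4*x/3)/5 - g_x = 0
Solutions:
 g(x) = C1 - 21*exp(4*x/3)/20


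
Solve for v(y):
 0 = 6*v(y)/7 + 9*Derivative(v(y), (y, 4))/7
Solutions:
 v(y) = (C1*sin(6^(3/4)*y/6) + C2*cos(6^(3/4)*y/6))*exp(-6^(3/4)*y/6) + (C3*sin(6^(3/4)*y/6) + C4*cos(6^(3/4)*y/6))*exp(6^(3/4)*y/6)


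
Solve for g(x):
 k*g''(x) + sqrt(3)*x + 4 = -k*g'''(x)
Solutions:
 g(x) = C1 + C2*x + C3*exp(-x) - sqrt(3)*x^3/(6*k) + x^2*(-2 + sqrt(3)/2)/k


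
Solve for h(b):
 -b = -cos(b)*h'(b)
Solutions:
 h(b) = C1 + Integral(b/cos(b), b)


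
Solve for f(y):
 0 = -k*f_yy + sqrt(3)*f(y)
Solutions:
 f(y) = C1*exp(-3^(1/4)*y*sqrt(1/k)) + C2*exp(3^(1/4)*y*sqrt(1/k))


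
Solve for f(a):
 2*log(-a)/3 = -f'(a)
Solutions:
 f(a) = C1 - 2*a*log(-a)/3 + 2*a/3


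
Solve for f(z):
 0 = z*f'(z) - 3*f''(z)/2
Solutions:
 f(z) = C1 + C2*erfi(sqrt(3)*z/3)


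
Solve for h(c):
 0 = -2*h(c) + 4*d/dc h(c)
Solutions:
 h(c) = C1*exp(c/2)


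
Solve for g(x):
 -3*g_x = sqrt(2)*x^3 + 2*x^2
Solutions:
 g(x) = C1 - sqrt(2)*x^4/12 - 2*x^3/9


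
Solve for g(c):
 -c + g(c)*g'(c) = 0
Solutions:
 g(c) = -sqrt(C1 + c^2)
 g(c) = sqrt(C1 + c^2)


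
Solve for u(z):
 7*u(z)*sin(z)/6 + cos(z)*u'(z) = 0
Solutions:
 u(z) = C1*cos(z)^(7/6)


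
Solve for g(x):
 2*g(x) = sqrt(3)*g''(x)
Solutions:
 g(x) = C1*exp(-sqrt(2)*3^(3/4)*x/3) + C2*exp(sqrt(2)*3^(3/4)*x/3)


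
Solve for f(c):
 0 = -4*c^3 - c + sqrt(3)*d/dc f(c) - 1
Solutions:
 f(c) = C1 + sqrt(3)*c^4/3 + sqrt(3)*c^2/6 + sqrt(3)*c/3


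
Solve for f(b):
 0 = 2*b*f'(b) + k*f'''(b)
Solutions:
 f(b) = C1 + Integral(C2*airyai(2^(1/3)*b*(-1/k)^(1/3)) + C3*airybi(2^(1/3)*b*(-1/k)^(1/3)), b)


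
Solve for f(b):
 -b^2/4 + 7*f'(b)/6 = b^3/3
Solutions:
 f(b) = C1 + b^4/14 + b^3/14


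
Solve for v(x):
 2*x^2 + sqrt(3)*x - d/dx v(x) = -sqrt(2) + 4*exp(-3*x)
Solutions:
 v(x) = C1 + 2*x^3/3 + sqrt(3)*x^2/2 + sqrt(2)*x + 4*exp(-3*x)/3


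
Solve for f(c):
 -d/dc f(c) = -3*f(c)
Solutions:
 f(c) = C1*exp(3*c)


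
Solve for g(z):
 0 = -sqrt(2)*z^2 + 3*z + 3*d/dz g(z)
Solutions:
 g(z) = C1 + sqrt(2)*z^3/9 - z^2/2


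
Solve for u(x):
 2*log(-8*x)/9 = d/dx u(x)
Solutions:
 u(x) = C1 + 2*x*log(-x)/9 + 2*x*(-1 + 3*log(2))/9


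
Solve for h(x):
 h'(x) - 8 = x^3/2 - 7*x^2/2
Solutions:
 h(x) = C1 + x^4/8 - 7*x^3/6 + 8*x


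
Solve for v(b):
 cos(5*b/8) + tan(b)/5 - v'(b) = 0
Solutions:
 v(b) = C1 - log(cos(b))/5 + 8*sin(5*b/8)/5


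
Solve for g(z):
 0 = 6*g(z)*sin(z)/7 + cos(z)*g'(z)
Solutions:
 g(z) = C1*cos(z)^(6/7)


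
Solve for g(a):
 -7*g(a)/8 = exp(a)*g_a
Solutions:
 g(a) = C1*exp(7*exp(-a)/8)


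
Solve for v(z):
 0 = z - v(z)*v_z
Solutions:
 v(z) = -sqrt(C1 + z^2)
 v(z) = sqrt(C1 + z^2)
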